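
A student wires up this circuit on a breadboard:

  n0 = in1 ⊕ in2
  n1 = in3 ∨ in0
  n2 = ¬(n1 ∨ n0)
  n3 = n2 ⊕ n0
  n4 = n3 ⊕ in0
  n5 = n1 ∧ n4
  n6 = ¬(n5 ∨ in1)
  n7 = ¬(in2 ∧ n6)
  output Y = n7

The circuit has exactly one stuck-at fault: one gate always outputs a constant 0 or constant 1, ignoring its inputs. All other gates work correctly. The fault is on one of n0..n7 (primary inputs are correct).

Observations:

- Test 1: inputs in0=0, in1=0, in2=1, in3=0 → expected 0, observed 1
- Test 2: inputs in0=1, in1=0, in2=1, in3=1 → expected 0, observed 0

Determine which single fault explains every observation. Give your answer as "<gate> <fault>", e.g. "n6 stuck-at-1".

n1 stuck-at-1

Fault-free values for test 1 (in0=0, in1=0, in2=1, in3=0): n0=1, n1=0, n2=0, n3=1, n4=1, n5=0, n6=1, n7=0, giving Y=0. Observed 1.
Test 1: faults giving observed 1 are {n1 stuck-at-1, n5 stuck-at-1, n6 stuck-at-0, n7 stuck-at-1}.
Test 2 (in0=1, in1=0, in2=1, in3=1): fault-free n0=1, n1=1, n2=0, n3=1, n4=0, n5=0, n6=1, n7=0 → 0; observed 0. Eliminates n5 stuck-at-1, n6 stuck-at-0, n7 stuck-at-1.
Only n1 stuck-at-1 is consistent with every test.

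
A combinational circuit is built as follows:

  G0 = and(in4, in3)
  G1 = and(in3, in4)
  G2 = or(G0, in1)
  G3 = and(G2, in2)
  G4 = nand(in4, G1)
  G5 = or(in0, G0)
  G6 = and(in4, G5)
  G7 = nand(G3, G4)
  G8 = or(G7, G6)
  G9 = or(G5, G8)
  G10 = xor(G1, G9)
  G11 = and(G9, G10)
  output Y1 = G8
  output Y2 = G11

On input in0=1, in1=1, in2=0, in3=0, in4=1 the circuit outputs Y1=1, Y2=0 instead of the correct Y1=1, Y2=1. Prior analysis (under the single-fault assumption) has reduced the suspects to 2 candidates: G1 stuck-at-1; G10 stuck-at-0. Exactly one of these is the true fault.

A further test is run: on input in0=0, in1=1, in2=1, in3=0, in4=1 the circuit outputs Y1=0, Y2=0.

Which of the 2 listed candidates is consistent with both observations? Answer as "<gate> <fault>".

G10 stuck-at-0

Evaluate each candidate on input in0=0, in1=1, in2=1, in3=0, in4=1:
  G1 stuck-at-1: G0=0, G1=1 [stuck-at-1], G2=1, G3=1, G4=0, G5=0, G6=0, G7=1, G8=1, G9=1, G10=0, G11=0 → Y1=1, Y2=0 — eliminated
  G10 stuck-at-0: G0=0, G1=0, G2=1, G3=1, G4=1, G5=0, G6=0, G7=0, G8=0, G9=0, G10=0 [stuck-at-0], G11=0 → Y1=0, Y2=0 — matches
Only G10 stuck-at-0 reproduces the observed Y1=0, Y2=0.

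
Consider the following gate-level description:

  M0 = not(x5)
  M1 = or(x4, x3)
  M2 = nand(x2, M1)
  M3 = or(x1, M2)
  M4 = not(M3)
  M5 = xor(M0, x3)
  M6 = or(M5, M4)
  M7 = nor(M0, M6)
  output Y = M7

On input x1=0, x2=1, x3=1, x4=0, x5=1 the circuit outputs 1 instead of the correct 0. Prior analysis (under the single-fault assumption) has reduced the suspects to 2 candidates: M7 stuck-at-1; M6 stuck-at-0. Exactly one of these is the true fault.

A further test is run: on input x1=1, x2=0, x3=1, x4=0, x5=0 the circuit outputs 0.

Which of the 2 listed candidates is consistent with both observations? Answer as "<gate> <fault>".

M6 stuck-at-0

Evaluate each candidate on input x1=1, x2=0, x3=1, x4=0, x5=0:
  M7 stuck-at-1: M0=1, M1=1, M2=1, M3=1, M4=0, M5=0, M6=0, M7=1 [stuck-at-1] → 1 — eliminated
  M6 stuck-at-0: M0=1, M1=1, M2=1, M3=1, M4=0, M5=0, M6=0 [stuck-at-0], M7=0 → 0 — matches
Only M6 stuck-at-0 reproduces the observed 0.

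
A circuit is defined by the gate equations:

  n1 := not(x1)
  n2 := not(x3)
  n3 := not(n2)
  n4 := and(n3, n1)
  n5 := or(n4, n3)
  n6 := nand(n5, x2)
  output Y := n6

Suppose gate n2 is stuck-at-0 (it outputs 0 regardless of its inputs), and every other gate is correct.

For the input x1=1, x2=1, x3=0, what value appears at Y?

0

Propagate with n2 forced: n1=0, n2=0 [stuck-at-0], n3=1, n4=0, n5=1, n6=0.
So Y = 0. (Without the fault it would be 1.)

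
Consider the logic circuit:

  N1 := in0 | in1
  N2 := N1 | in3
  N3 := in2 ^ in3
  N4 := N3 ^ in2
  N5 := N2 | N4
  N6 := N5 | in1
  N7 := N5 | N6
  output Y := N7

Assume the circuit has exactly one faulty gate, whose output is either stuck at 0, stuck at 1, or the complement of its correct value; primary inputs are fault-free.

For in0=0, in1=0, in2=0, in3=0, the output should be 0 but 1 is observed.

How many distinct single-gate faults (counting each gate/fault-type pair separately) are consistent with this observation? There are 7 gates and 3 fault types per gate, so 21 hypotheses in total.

Fault-free: N1=0, N2=0, N3=0, N4=0, N5=0, N6=0, N7=0 → 0. Observed 1.
  N1: stuck-at-1, inverted output ✓; others ✗
  N2: stuck-at-1, inverted output ✓; others ✗
  N3: stuck-at-1, inverted output ✓; others ✗
  N4: stuck-at-1, inverted output ✓; others ✗
  N5: stuck-at-1, inverted output ✓; others ✗
  N6: stuck-at-1, inverted output ✓; others ✗
  N7: stuck-at-1, inverted output ✓; others ✗
Consistent faults: {N1 stuck-at-1, N1 inverted output, N2 stuck-at-1, N2 inverted output, N3 stuck-at-1, N3 inverted output, N4 stuck-at-1, N4 inverted output, N5 stuck-at-1, N5 inverted output, N6 stuck-at-1, N6 inverted output, N7 stuck-at-1, N7 inverted output} — 14 in all.

14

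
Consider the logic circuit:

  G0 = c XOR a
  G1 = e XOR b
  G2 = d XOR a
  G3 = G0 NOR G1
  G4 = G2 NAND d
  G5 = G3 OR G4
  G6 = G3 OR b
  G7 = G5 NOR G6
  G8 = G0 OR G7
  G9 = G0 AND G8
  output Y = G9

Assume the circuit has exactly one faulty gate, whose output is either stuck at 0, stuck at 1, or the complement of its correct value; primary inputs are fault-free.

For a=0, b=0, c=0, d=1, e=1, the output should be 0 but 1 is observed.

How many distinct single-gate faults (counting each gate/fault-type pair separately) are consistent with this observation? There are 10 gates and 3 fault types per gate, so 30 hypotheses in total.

Fault-free: G0=0, G1=1, G2=1, G3=0, G4=0, G5=0, G6=0, G7=1, G8=1, G9=0 → 0. Observed 1.
  G0: stuck-at-1, inverted output ✓; others ✗
  G1: none of the 3 fault types match ✗
  G2: none of the 3 fault types match ✗
  G3: none of the 3 fault types match ✗
  G4: none of the 3 fault types match ✗
  G5: none of the 3 fault types match ✗
  G6: none of the 3 fault types match ✗
  G7: none of the 3 fault types match ✗
  G8: none of the 3 fault types match ✗
  G9: stuck-at-1, inverted output ✓; others ✗
Consistent faults: {G0 stuck-at-1, G0 inverted output, G9 stuck-at-1, G9 inverted output} — 4 in all.

4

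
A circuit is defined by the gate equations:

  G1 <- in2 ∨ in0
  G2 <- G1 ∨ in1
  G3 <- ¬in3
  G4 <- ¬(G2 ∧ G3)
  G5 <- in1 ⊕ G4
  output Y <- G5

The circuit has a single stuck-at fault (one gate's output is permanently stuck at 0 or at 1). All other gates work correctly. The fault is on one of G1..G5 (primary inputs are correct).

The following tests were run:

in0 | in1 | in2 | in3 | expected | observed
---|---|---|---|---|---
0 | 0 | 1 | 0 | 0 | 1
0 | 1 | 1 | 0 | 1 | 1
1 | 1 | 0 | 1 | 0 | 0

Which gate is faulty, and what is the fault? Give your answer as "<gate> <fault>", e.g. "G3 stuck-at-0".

G1 stuck-at-0

Fault-free values for test 1 (in0=0, in1=0, in2=1, in3=0): G1=1, G2=1, G3=1, G4=0, G5=0, giving Y=0. Observed 1.
Test 1: faults giving observed 1 are {G1 stuck-at-0, G2 stuck-at-0, G3 stuck-at-0, G4 stuck-at-1, G5 stuck-at-1}.
Test 2 (in0=0, in1=1, in2=1, in3=0): fault-free G1=1, G2=1, G3=1, G4=0, G5=1 → 1; observed 1. Eliminates G2 stuck-at-0, G3 stuck-at-0, G4 stuck-at-1.
Test 3 (in0=1, in1=1, in2=0, in3=1): fault-free G1=1, G2=1, G3=0, G4=1, G5=0 → 0; observed 0. Eliminates G5 stuck-at-1.
Only G1 stuck-at-0 is consistent with every test.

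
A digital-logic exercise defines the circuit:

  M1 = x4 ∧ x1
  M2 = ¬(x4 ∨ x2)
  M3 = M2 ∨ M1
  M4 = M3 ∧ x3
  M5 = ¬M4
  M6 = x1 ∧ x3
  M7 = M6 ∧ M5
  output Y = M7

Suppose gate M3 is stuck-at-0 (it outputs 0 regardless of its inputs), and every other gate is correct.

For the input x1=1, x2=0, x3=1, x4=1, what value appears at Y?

Propagate with M3 forced: M1=1, M2=0, M3=0 [stuck-at-0], M4=0, M5=1, M6=1, M7=1.
So Y = 1. (Without the fault it would be 0.)

1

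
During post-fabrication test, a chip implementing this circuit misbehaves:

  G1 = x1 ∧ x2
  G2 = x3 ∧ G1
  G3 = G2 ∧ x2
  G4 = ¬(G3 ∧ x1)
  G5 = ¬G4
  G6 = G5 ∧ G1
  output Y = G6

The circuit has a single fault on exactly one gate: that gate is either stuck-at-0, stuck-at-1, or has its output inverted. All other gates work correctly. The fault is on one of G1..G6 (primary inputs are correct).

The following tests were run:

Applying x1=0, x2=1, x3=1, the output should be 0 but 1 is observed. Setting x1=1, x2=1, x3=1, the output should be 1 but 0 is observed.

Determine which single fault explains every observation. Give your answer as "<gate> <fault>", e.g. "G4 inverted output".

Fault-free values for test 1 (x1=0, x2=1, x3=1): G1=0, G2=0, G3=0, G4=1, G5=0, G6=0, giving Y=0. Observed 1.
Test 1: faults giving observed 1 are {G6 stuck-at-1, G6 inverted output}.
Test 2 (x1=1, x2=1, x3=1): fault-free G1=1, G2=1, G3=1, G4=0, G5=1, G6=1 → 1; observed 0. Eliminates G6 stuck-at-1.
Only G6 inverted output is consistent with every test.

G6 inverted output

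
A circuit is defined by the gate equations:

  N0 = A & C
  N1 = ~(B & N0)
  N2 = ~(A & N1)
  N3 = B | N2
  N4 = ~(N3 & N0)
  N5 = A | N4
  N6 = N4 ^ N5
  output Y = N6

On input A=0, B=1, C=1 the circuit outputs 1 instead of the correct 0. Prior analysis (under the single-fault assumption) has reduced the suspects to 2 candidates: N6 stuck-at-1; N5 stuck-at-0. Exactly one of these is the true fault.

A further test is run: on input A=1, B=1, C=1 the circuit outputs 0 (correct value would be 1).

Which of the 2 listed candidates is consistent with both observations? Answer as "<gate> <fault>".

Evaluate each candidate on input A=1, B=1, C=1:
  N6 stuck-at-1: N0=1, N1=0, N2=1, N3=1, N4=0, N5=1, N6=1 [stuck-at-1] → 1 — eliminated
  N5 stuck-at-0: N0=1, N1=0, N2=1, N3=1, N4=0, N5=0 [stuck-at-0], N6=0 → 0 — matches
Only N5 stuck-at-0 reproduces the observed 0.

N5 stuck-at-0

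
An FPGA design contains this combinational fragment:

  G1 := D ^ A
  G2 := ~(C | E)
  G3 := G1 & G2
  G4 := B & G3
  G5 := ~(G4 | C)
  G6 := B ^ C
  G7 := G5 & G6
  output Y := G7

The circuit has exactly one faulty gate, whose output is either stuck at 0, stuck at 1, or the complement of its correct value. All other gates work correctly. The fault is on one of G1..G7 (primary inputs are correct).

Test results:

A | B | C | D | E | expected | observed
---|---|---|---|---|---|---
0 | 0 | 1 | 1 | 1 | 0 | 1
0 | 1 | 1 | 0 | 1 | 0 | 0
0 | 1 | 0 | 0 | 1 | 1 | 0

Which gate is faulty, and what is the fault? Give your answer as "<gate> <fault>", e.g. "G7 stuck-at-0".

G5 inverted output

Fault-free values for test 1 (A=0, B=0, C=1, D=1, E=1): G1=1, G2=0, G3=0, G4=0, G5=0, G6=1, G7=0, giving Y=0. Observed 1.
Test 1: faults giving observed 1 are {G5 stuck-at-1, G5 inverted output, G7 stuck-at-1, G7 inverted output}.
Test 2 (A=0, B=1, C=1, D=0, E=1): fault-free G1=0, G2=0, G3=0, G4=0, G5=0, G6=0, G7=0 → 0; observed 0. Eliminates G7 stuck-at-1, G7 inverted output.
Test 3 (A=0, B=1, C=0, D=0, E=1): fault-free G1=0, G2=0, G3=0, G4=0, G5=1, G6=1, G7=1 → 1; observed 0. Eliminates G5 stuck-at-1.
Only G5 inverted output is consistent with every test.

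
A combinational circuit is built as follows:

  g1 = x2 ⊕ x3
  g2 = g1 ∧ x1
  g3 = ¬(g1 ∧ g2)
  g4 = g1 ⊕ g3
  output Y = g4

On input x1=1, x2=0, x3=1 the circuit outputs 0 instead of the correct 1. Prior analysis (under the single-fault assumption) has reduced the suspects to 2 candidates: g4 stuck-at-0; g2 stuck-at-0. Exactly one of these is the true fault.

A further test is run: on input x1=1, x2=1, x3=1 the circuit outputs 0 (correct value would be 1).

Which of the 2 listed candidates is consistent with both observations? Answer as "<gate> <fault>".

Evaluate each candidate on input x1=1, x2=1, x3=1:
  g4 stuck-at-0: g1=0, g2=0, g3=1, g4=0 [stuck-at-0] → 0 — matches
  g2 stuck-at-0: g1=0, g2=0 [stuck-at-0], g3=1, g4=1 → 1 — eliminated
Only g4 stuck-at-0 reproduces the observed 0.

g4 stuck-at-0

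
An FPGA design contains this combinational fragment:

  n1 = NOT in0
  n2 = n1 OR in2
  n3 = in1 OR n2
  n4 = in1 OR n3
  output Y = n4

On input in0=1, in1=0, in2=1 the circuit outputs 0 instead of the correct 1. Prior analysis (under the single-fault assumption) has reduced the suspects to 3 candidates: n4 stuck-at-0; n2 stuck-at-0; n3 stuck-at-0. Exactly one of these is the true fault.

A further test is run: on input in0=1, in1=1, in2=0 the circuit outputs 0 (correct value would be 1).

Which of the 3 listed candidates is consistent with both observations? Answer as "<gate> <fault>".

Evaluate each candidate on input in0=1, in1=1, in2=0:
  n4 stuck-at-0: n1=0, n2=0, n3=1, n4=0 [stuck-at-0] → 0 — matches
  n2 stuck-at-0: n1=0, n2=0 [stuck-at-0], n3=1, n4=1 → 1 — eliminated
  n3 stuck-at-0: n1=0, n2=0, n3=0 [stuck-at-0], n4=1 → 1 — eliminated
Only n4 stuck-at-0 reproduces the observed 0.

n4 stuck-at-0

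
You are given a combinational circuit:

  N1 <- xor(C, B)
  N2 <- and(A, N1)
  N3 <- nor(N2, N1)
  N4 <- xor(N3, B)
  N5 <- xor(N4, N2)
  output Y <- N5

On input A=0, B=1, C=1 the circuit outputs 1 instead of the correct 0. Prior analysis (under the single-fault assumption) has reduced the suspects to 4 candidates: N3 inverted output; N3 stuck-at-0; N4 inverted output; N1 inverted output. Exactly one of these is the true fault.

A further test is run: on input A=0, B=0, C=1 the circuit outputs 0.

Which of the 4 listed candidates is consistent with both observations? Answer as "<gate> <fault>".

Evaluate each candidate on input A=0, B=0, C=1:
  N3 inverted output: N1=1, N2=0, N3=1 [inverted output], N4=1, N5=1 → 1 — eliminated
  N3 stuck-at-0: N1=1, N2=0, N3=0 [stuck-at-0], N4=0, N5=0 → 0 — matches
  N4 inverted output: N1=1, N2=0, N3=0, N4=1 [inverted output], N5=1 → 1 — eliminated
  N1 inverted output: N1=0 [inverted output], N2=0, N3=1, N4=1, N5=1 → 1 — eliminated
Only N3 stuck-at-0 reproduces the observed 0.

N3 stuck-at-0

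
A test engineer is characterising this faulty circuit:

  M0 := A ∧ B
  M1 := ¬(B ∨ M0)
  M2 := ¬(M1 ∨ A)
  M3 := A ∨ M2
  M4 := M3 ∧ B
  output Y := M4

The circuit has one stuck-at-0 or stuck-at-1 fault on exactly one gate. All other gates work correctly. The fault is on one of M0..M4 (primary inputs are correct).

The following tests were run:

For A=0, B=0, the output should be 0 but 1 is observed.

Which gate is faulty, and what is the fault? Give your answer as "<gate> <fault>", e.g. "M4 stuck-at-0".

Fault-free values for test 1 (A=0, B=0): M0=0, M1=1, M2=0, M3=0, M4=0, giving Y=0. Observed 1.
Test 1: faults giving observed 1 are {M4 stuck-at-1}.
Only M4 stuck-at-1 is consistent with every test.

M4 stuck-at-1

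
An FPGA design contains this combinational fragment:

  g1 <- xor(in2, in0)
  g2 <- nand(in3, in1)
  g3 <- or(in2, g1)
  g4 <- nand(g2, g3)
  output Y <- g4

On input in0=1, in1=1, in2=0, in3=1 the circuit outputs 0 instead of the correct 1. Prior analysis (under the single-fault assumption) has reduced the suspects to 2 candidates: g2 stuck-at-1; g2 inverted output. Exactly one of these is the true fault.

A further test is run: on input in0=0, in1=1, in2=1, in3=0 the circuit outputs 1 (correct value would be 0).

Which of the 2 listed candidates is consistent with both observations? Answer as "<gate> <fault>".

g2 inverted output

Evaluate each candidate on input in0=0, in1=1, in2=1, in3=0:
  g2 stuck-at-1: g1=1, g2=1 [stuck-at-1], g3=1, g4=0 → 0 — eliminated
  g2 inverted output: g1=1, g2=0 [inverted output], g3=1, g4=1 → 1 — matches
Only g2 inverted output reproduces the observed 1.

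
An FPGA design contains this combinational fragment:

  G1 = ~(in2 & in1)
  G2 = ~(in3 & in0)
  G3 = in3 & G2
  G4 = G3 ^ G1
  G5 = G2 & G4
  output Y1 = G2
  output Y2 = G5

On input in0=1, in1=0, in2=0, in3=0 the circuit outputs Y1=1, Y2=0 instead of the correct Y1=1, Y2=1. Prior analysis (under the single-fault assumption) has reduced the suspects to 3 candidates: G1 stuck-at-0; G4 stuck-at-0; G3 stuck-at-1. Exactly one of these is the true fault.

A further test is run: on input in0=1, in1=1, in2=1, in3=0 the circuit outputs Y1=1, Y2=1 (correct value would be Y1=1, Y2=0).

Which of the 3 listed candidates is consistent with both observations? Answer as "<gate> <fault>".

Evaluate each candidate on input in0=1, in1=1, in2=1, in3=0:
  G1 stuck-at-0: G1=0 [stuck-at-0], G2=1, G3=0, G4=0, G5=0 → Y1=1, Y2=0 — eliminated
  G4 stuck-at-0: G1=0, G2=1, G3=0, G4=0 [stuck-at-0], G5=0 → Y1=1, Y2=0 — eliminated
  G3 stuck-at-1: G1=0, G2=1, G3=1 [stuck-at-1], G4=1, G5=1 → Y1=1, Y2=1 — matches
Only G3 stuck-at-1 reproduces the observed Y1=1, Y2=1.

G3 stuck-at-1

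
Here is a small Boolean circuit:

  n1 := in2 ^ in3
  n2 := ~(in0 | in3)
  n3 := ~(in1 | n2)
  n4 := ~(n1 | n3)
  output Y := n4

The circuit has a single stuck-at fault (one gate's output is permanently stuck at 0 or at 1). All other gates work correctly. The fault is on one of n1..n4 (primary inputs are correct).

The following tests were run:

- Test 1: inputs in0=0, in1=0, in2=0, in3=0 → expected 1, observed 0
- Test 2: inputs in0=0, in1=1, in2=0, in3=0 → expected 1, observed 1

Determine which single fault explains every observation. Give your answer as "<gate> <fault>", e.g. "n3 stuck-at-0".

n2 stuck-at-0

Fault-free values for test 1 (in0=0, in1=0, in2=0, in3=0): n1=0, n2=1, n3=0, n4=1, giving Y=1. Observed 0.
Test 1: faults giving observed 0 are {n1 stuck-at-1, n2 stuck-at-0, n3 stuck-at-1, n4 stuck-at-0}.
Test 2 (in0=0, in1=1, in2=0, in3=0): fault-free n1=0, n2=1, n3=0, n4=1 → 1; observed 1. Eliminates n1 stuck-at-1, n3 stuck-at-1, n4 stuck-at-0.
Only n2 stuck-at-0 is consistent with every test.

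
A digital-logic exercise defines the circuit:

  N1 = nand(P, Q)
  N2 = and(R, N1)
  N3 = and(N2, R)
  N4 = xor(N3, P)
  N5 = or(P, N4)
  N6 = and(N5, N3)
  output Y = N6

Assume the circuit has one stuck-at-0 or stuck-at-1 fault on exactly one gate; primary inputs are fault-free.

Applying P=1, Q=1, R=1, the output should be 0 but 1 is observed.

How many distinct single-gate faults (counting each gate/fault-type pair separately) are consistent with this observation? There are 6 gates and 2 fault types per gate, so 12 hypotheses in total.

Fault-free: N1=0, N2=0, N3=0, N4=1, N5=1, N6=0 → 0. Observed 1.
  N1 stuck-at-0: output 0 ✗
  N1 stuck-at-1: output 1 ✓
  N2 stuck-at-0: output 0 ✗
  N2 stuck-at-1: output 1 ✓
  N3 stuck-at-0: output 0 ✗
  N3 stuck-at-1: output 1 ✓
  N4 stuck-at-0: output 0 ✗
  N4 stuck-at-1: output 0 ✗
  N5 stuck-at-0: output 0 ✗
  N5 stuck-at-1: output 0 ✗
  N6 stuck-at-0: output 0 ✗
  N6 stuck-at-1: output 1 ✓
Consistent faults: {N1 stuck-at-1, N2 stuck-at-1, N3 stuck-at-1, N6 stuck-at-1} — 4 in all.

4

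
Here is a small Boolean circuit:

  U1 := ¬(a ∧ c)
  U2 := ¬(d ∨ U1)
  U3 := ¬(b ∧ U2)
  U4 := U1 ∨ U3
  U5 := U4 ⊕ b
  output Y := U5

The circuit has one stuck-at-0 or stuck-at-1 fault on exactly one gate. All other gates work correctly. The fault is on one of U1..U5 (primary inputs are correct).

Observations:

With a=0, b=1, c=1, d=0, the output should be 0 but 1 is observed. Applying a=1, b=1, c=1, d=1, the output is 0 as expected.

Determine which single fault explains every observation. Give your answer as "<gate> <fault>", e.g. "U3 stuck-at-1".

Fault-free values for test 1 (a=0, b=1, c=1, d=0): U1=1, U2=0, U3=1, U4=1, U5=0, giving Y=0. Observed 1.
Test 1: faults giving observed 1 are {U1 stuck-at-0, U4 stuck-at-0, U5 stuck-at-1}.
Test 2 (a=1, b=1, c=1, d=1): fault-free U1=0, U2=0, U3=1, U4=1, U5=0 → 0; observed 0. Eliminates U4 stuck-at-0, U5 stuck-at-1.
Only U1 stuck-at-0 is consistent with every test.

U1 stuck-at-0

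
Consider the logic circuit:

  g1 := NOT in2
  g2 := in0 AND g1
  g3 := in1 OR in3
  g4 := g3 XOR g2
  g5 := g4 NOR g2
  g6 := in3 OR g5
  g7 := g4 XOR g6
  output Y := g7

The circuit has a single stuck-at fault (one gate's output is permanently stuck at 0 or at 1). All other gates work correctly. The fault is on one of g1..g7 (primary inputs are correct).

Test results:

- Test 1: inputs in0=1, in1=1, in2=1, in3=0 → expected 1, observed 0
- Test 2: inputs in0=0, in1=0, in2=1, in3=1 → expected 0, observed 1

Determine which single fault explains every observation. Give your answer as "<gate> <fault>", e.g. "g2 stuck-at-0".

g2 stuck-at-1

Fault-free values for test 1 (in0=1, in1=1, in2=1, in3=0): g1=0, g2=0, g3=1, g4=1, g5=0, g6=0, g7=1, giving Y=1. Observed 0.
Test 1: faults giving observed 0 are {g1 stuck-at-1, g2 stuck-at-1, g5 stuck-at-1, g6 stuck-at-1, g7 stuck-at-0}.
Test 2 (in0=0, in1=0, in2=1, in3=1): fault-free g1=0, g2=0, g3=1, g4=1, g5=0, g6=1, g7=0 → 0; observed 1. Eliminates g1 stuck-at-1, g5 stuck-at-1, g6 stuck-at-1, g7 stuck-at-0.
Only g2 stuck-at-1 is consistent with every test.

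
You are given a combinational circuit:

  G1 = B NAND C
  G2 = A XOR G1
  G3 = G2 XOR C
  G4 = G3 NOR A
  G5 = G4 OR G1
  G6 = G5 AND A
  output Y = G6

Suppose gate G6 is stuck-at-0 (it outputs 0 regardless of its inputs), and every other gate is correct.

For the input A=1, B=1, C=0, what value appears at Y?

0

Propagate with G6 forced: G1=1, G2=0, G3=0, G4=0, G5=1, G6=0 [stuck-at-0].
So Y = 0. (Without the fault it would be 1.)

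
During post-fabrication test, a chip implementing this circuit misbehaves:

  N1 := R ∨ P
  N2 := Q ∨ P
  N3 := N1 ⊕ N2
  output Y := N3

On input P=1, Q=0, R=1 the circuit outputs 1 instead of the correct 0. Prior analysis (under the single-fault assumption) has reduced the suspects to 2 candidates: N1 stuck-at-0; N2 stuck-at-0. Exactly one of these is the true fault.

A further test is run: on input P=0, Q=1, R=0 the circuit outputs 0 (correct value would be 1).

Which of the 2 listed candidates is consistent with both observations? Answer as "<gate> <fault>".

Evaluate each candidate on input P=0, Q=1, R=0:
  N1 stuck-at-0: N1=0 [stuck-at-0], N2=1, N3=1 → 1 — eliminated
  N2 stuck-at-0: N1=0, N2=0 [stuck-at-0], N3=0 → 0 — matches
Only N2 stuck-at-0 reproduces the observed 0.

N2 stuck-at-0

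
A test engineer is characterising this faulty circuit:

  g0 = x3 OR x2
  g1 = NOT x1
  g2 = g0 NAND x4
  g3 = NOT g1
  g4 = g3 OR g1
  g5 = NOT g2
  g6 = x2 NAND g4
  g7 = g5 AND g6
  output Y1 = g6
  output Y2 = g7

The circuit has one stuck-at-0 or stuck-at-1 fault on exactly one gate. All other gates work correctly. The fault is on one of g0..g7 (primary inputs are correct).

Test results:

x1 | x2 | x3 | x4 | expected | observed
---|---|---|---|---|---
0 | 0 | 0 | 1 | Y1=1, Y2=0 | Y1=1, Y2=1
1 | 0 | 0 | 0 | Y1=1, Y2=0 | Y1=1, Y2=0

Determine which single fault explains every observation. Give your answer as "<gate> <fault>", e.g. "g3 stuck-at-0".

g0 stuck-at-1

Fault-free values for test 1 (x1=0, x2=0, x3=0, x4=1): g0=0, g1=1, g2=1, g3=0, g4=1, g5=0, g6=1, g7=0, giving Y1=1, Y2=0. Observed Y1=1, Y2=1.
Test 1: faults giving observed Y1=1, Y2=1 are {g0 stuck-at-1, g2 stuck-at-0, g5 stuck-at-1, g7 stuck-at-1}.
Test 2 (x1=1, x2=0, x3=0, x4=0): fault-free g0=0, g1=0, g2=1, g3=1, g4=1, g5=0, g6=1, g7=0 → Y1=1, Y2=0; observed Y1=1, Y2=0. Eliminates g2 stuck-at-0, g5 stuck-at-1, g7 stuck-at-1.
Only g0 stuck-at-1 is consistent with every test.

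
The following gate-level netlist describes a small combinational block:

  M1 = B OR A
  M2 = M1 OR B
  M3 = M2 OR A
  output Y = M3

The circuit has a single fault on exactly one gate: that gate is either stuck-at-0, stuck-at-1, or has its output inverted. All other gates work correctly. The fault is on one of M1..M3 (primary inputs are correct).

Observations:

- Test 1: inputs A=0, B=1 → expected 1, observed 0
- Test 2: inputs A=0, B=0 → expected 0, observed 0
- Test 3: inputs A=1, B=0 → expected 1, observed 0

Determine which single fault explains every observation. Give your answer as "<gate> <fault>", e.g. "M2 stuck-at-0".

M3 stuck-at-0

Fault-free values for test 1 (A=0, B=1): M1=1, M2=1, M3=1, giving Y=1. Observed 0.
Test 1: faults giving observed 0 are {M2 stuck-at-0, M2 inverted output, M3 stuck-at-0, M3 inverted output}.
Test 2 (A=0, B=0): fault-free M1=0, M2=0, M3=0 → 0; observed 0. Eliminates M2 inverted output, M3 inverted output.
Test 3 (A=1, B=0): fault-free M1=1, M2=1, M3=1 → 1; observed 0. Eliminates M2 stuck-at-0.
Only M3 stuck-at-0 is consistent with every test.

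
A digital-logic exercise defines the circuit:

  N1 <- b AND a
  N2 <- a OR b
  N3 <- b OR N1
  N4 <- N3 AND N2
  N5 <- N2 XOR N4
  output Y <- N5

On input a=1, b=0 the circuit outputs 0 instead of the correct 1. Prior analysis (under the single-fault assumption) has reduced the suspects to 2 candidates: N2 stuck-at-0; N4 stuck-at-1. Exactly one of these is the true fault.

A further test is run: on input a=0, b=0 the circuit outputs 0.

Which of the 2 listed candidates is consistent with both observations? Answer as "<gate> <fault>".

N2 stuck-at-0

Evaluate each candidate on input a=0, b=0:
  N2 stuck-at-0: N1=0, N2=0 [stuck-at-0], N3=0, N4=0, N5=0 → 0 — matches
  N4 stuck-at-1: N1=0, N2=0, N3=0, N4=1 [stuck-at-1], N5=1 → 1 — eliminated
Only N2 stuck-at-0 reproduces the observed 0.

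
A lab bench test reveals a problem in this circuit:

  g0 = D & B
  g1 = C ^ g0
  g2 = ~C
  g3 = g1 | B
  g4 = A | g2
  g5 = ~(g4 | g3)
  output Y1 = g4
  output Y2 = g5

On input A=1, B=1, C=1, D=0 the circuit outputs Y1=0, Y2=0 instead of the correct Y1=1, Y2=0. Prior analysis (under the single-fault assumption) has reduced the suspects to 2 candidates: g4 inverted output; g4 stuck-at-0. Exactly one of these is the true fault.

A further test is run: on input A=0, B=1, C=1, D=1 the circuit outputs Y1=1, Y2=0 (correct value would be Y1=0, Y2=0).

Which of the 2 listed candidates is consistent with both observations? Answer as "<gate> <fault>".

Evaluate each candidate on input A=0, B=1, C=1, D=1:
  g4 inverted output: g0=1, g1=0, g2=0, g3=1, g4=1 [inverted output], g5=0 → Y1=1, Y2=0 — matches
  g4 stuck-at-0: g0=1, g1=0, g2=0, g3=1, g4=0 [stuck-at-0], g5=0 → Y1=0, Y2=0 — eliminated
Only g4 inverted output reproduces the observed Y1=1, Y2=0.

g4 inverted output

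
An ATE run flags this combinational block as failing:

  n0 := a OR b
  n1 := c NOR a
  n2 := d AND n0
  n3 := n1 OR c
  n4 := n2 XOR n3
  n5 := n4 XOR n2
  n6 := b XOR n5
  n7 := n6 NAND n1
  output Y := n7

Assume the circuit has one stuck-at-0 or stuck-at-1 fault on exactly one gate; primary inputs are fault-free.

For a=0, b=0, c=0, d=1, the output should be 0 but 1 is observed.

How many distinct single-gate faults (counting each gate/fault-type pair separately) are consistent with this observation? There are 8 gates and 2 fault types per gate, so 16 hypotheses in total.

Fault-free: n0=0, n1=1, n2=0, n3=1, n4=1, n5=1, n6=1, n7=0 → 0. Observed 1.
  n0: none of the 2 fault types match ✗
  n1: stuck-at-0 ✓; others ✗
  n2: none of the 2 fault types match ✗
  n3: stuck-at-0 ✓; others ✗
  n4: stuck-at-0 ✓; others ✗
  n5: stuck-at-0 ✓; others ✗
  n6: stuck-at-0 ✓; others ✗
  n7: stuck-at-1 ✓; others ✗
Consistent faults: {n1 stuck-at-0, n3 stuck-at-0, n4 stuck-at-0, n5 stuck-at-0, n6 stuck-at-0, n7 stuck-at-1} — 6 in all.

6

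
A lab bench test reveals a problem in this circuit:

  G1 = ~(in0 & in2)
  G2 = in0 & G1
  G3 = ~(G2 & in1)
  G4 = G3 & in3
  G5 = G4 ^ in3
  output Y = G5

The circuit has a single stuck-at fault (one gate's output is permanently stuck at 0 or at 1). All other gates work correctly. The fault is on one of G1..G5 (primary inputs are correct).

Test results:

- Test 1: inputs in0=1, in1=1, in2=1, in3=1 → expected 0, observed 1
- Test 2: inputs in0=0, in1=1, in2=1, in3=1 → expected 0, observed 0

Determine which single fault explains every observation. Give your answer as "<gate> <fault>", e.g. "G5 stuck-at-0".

G1 stuck-at-1

Fault-free values for test 1 (in0=1, in1=1, in2=1, in3=1): G1=0, G2=0, G3=1, G4=1, G5=0, giving Y=0. Observed 1.
Test 1: faults giving observed 1 are {G1 stuck-at-1, G2 stuck-at-1, G3 stuck-at-0, G4 stuck-at-0, G5 stuck-at-1}.
Test 2 (in0=0, in1=1, in2=1, in3=1): fault-free G1=1, G2=0, G3=1, G4=1, G5=0 → 0; observed 0. Eliminates G2 stuck-at-1, G3 stuck-at-0, G4 stuck-at-0, G5 stuck-at-1.
Only G1 stuck-at-1 is consistent with every test.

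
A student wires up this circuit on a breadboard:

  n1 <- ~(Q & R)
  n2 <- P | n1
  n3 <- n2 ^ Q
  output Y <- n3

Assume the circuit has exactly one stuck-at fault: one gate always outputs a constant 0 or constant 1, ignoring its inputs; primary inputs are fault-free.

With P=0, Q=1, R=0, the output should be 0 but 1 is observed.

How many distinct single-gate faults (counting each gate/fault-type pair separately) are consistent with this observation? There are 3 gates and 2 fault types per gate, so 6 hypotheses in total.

Fault-free: n1=1, n2=1, n3=0 → 0. Observed 1.
  n1 stuck-at-0: output 1 ✓
  n1 stuck-at-1: output 0 ✗
  n2 stuck-at-0: output 1 ✓
  n2 stuck-at-1: output 0 ✗
  n3 stuck-at-0: output 0 ✗
  n3 stuck-at-1: output 1 ✓
Consistent faults: {n1 stuck-at-0, n2 stuck-at-0, n3 stuck-at-1} — 3 in all.

3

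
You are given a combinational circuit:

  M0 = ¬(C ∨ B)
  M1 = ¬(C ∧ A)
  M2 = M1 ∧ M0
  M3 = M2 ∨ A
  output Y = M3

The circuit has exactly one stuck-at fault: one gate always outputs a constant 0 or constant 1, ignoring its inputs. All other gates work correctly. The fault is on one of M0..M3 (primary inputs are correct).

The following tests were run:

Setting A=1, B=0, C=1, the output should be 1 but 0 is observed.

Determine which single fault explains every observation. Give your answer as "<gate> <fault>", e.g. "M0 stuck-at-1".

M3 stuck-at-0

Fault-free values for test 1 (A=1, B=0, C=1): M0=0, M1=0, M2=0, M3=1, giving Y=1. Observed 0.
Test 1: faults giving observed 0 are {M3 stuck-at-0}.
Only M3 stuck-at-0 is consistent with every test.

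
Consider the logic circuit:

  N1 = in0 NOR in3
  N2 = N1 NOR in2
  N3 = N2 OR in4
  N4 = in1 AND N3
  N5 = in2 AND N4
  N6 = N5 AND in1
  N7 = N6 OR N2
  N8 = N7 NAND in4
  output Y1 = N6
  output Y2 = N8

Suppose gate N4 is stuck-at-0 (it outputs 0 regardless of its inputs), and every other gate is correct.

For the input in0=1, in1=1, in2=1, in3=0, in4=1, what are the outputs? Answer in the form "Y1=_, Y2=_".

Y1=0, Y2=1

Propagate with N4 forced: N1=0, N2=0, N3=1, N4=0 [stuck-at-0], N5=0, N6=0, N7=0, N8=1.
So the outputs are Y1=0, Y2=1. (Without the fault they would be Y1=1, Y2=0.)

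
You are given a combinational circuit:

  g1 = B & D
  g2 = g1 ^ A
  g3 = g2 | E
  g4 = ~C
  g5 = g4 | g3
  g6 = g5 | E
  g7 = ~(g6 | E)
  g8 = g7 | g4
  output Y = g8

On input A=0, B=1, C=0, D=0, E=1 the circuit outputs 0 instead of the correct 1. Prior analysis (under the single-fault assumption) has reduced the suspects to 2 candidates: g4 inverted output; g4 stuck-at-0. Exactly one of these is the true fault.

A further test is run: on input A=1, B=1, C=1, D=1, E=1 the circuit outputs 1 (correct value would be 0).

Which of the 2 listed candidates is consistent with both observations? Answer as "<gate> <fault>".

Evaluate each candidate on input A=1, B=1, C=1, D=1, E=1:
  g4 inverted output: g1=1, g2=0, g3=1, g4=1 [inverted output], g5=1, g6=1, g7=0, g8=1 → 1 — matches
  g4 stuck-at-0: g1=1, g2=0, g3=1, g4=0 [stuck-at-0], g5=1, g6=1, g7=0, g8=0 → 0 — eliminated
Only g4 inverted output reproduces the observed 1.

g4 inverted output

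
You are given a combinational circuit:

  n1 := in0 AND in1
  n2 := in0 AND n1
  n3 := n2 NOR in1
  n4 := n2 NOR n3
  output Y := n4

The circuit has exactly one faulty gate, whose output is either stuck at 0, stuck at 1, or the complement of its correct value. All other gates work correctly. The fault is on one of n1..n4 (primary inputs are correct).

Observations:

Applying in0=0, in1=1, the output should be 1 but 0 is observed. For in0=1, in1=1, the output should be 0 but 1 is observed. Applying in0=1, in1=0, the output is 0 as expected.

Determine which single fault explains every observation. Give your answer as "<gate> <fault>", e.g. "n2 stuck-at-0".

Fault-free values for test 1 (in0=0, in1=1): n1=0, n2=0, n3=0, n4=1, giving Y=1. Observed 0.
Test 1: faults giving observed 0 are {n2 stuck-at-1, n2 inverted output, n3 stuck-at-1, n3 inverted output, n4 stuck-at-0, n4 inverted output}.
Test 2 (in0=1, in1=1): fault-free n1=1, n2=1, n3=0, n4=0 → 0; observed 1. Eliminates n2 stuck-at-1, n3 stuck-at-1, n3 inverted output, n4 stuck-at-0.
Test 3 (in0=1, in1=0): fault-free n1=0, n2=0, n3=1, n4=0 → 0; observed 0. Eliminates n4 inverted output.
Only n2 inverted output is consistent with every test.

n2 inverted output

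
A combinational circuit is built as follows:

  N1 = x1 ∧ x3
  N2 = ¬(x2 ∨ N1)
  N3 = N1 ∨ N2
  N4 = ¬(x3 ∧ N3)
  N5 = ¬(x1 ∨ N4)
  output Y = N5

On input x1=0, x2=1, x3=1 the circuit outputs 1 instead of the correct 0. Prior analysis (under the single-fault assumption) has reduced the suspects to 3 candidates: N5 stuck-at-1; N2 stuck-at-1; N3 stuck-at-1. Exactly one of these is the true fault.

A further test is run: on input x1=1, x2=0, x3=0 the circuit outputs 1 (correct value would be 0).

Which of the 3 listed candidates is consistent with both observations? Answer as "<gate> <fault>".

N5 stuck-at-1

Evaluate each candidate on input x1=1, x2=0, x3=0:
  N5 stuck-at-1: N1=0, N2=1, N3=1, N4=1, N5=1 [stuck-at-1] → 1 — matches
  N2 stuck-at-1: N1=0, N2=1 [stuck-at-1], N3=1, N4=1, N5=0 → 0 — eliminated
  N3 stuck-at-1: N1=0, N2=1, N3=1 [stuck-at-1], N4=1, N5=0 → 0 — eliminated
Only N5 stuck-at-1 reproduces the observed 1.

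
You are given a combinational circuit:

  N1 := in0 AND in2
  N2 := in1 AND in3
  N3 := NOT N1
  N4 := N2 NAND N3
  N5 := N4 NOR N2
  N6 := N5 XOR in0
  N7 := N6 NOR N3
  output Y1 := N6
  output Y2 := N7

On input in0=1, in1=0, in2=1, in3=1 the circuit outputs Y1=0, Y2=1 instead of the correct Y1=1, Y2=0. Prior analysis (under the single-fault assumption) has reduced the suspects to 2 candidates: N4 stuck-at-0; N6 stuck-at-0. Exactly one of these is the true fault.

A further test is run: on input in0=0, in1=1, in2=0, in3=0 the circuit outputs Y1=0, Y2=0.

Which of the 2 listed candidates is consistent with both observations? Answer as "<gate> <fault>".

Evaluate each candidate on input in0=0, in1=1, in2=0, in3=0:
  N4 stuck-at-0: N1=0, N2=0, N3=1, N4=0 [stuck-at-0], N5=1, N6=1, N7=0 → Y1=1, Y2=0 — eliminated
  N6 stuck-at-0: N1=0, N2=0, N3=1, N4=1, N5=0, N6=0 [stuck-at-0], N7=0 → Y1=0, Y2=0 — matches
Only N6 stuck-at-0 reproduces the observed Y1=0, Y2=0.

N6 stuck-at-0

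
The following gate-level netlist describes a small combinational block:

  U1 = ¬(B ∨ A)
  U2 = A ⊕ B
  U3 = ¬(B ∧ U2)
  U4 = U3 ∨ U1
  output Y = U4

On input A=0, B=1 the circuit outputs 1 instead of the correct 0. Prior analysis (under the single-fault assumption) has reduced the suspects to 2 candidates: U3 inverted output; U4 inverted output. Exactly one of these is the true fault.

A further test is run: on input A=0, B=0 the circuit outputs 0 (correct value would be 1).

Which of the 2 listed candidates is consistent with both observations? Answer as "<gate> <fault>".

U4 inverted output

Evaluate each candidate on input A=0, B=0:
  U3 inverted output: U1=1, U2=0, U3=0 [inverted output], U4=1 → 1 — eliminated
  U4 inverted output: U1=1, U2=0, U3=1, U4=0 [inverted output] → 0 — matches
Only U4 inverted output reproduces the observed 0.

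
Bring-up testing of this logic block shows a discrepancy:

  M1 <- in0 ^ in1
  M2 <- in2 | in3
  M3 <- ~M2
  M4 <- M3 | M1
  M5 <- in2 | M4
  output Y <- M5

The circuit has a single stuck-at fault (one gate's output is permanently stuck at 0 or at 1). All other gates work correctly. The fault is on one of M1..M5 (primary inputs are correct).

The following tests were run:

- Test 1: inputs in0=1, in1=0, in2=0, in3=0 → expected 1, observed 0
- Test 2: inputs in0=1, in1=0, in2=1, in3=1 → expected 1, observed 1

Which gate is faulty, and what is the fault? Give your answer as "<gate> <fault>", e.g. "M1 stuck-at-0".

M4 stuck-at-0

Fault-free values for test 1 (in0=1, in1=0, in2=0, in3=0): M1=1, M2=0, M3=1, M4=1, M5=1, giving Y=1. Observed 0.
Test 1: faults giving observed 0 are {M4 stuck-at-0, M5 stuck-at-0}.
Test 2 (in0=1, in1=0, in2=1, in3=1): fault-free M1=1, M2=1, M3=0, M4=1, M5=1 → 1; observed 1. Eliminates M5 stuck-at-0.
Only M4 stuck-at-0 is consistent with every test.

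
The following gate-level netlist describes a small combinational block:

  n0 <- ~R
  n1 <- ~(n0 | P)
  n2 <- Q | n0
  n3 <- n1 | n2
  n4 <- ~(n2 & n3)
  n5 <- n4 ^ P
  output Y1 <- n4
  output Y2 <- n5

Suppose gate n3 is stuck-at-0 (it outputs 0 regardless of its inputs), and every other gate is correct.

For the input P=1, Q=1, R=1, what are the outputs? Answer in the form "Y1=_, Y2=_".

Y1=1, Y2=0

Propagate with n3 forced: n0=0, n1=0, n2=1, n3=0 [stuck-at-0], n4=1, n5=0.
So the outputs are Y1=1, Y2=0. (Without the fault they would be Y1=0, Y2=1.)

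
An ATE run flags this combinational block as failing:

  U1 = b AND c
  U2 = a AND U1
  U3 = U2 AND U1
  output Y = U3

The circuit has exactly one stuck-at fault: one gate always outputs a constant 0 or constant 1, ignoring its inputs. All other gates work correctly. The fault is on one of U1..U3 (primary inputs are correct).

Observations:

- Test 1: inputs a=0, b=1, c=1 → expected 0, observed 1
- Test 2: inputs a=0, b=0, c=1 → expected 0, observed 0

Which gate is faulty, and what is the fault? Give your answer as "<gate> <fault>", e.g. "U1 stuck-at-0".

U2 stuck-at-1

Fault-free values for test 1 (a=0, b=1, c=1): U1=1, U2=0, U3=0, giving Y=0. Observed 1.
Test 1: faults giving observed 1 are {U2 stuck-at-1, U3 stuck-at-1}.
Test 2 (a=0, b=0, c=1): fault-free U1=0, U2=0, U3=0 → 0; observed 0. Eliminates U3 stuck-at-1.
Only U2 stuck-at-1 is consistent with every test.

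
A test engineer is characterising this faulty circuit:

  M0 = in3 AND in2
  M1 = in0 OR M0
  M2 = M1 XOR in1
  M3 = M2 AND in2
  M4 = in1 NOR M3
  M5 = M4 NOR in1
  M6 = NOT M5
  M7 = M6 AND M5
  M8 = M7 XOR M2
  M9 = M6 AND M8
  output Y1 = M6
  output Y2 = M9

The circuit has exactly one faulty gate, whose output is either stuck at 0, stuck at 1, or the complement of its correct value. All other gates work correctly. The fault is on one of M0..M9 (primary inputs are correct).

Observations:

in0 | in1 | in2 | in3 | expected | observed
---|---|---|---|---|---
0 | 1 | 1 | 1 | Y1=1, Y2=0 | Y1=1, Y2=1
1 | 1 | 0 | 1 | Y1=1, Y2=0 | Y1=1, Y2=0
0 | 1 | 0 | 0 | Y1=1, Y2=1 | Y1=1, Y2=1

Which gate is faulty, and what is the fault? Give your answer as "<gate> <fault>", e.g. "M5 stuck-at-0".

M0 stuck-at-0

Fault-free values for test 1 (in0=0, in1=1, in2=1, in3=1): M0=1, M1=1, M2=0, M3=0, M4=0, M5=0, M6=1, M7=0, M8=0, M9=0, giving Y1=1, Y2=0. Observed Y1=1, Y2=1.
Test 1: faults giving observed Y1=1, Y2=1 are {M0 stuck-at-0, M0 inverted output, M1 stuck-at-0, M1 inverted output, M2 stuck-at-1, M2 inverted output, M7 stuck-at-1, M7 inverted output, M8 stuck-at-1, M8 inverted output, M9 stuck-at-1, M9 inverted output}.
Test 2 (in0=1, in1=1, in2=0, in3=1): fault-free M0=0, M1=1, M2=0, M3=0, M4=0, M5=0, M6=1, M7=0, M8=0, M9=0 → Y1=1, Y2=0; observed Y1=1, Y2=0. Eliminates M1 stuck-at-0, M1 inverted output, M2 stuck-at-1, M2 inverted output, M7 stuck-at-1, M7 inverted output, M8 stuck-at-1, M8 inverted output, M9 stuck-at-1, M9 inverted output.
Test 3 (in0=0, in1=1, in2=0, in3=0): fault-free M0=0, M1=0, M2=1, M3=0, M4=0, M5=0, M6=1, M7=0, M8=1, M9=1 → Y1=1, Y2=1; observed Y1=1, Y2=1. Eliminates M0 inverted output.
Only M0 stuck-at-0 is consistent with every test.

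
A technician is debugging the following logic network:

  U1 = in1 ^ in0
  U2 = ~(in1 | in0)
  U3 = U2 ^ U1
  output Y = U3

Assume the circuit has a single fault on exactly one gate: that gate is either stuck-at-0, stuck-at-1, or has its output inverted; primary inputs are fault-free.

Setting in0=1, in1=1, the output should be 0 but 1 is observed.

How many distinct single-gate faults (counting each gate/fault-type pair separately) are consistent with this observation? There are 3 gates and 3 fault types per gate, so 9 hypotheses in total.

Fault-free: U1=0, U2=0, U3=0 → 0. Observed 1.
  U1 stuck-at-0: output 0 ✗
  U1 stuck-at-1: output 1 ✓
  U1 inverted output: output 1 ✓
  U2 stuck-at-0: output 0 ✗
  U2 stuck-at-1: output 1 ✓
  U2 inverted output: output 1 ✓
  U3 stuck-at-0: output 0 ✗
  U3 stuck-at-1: output 1 ✓
  U3 inverted output: output 1 ✓
Consistent faults: {U1 stuck-at-1, U1 inverted output, U2 stuck-at-1, U2 inverted output, U3 stuck-at-1, U3 inverted output} — 6 in all.

6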